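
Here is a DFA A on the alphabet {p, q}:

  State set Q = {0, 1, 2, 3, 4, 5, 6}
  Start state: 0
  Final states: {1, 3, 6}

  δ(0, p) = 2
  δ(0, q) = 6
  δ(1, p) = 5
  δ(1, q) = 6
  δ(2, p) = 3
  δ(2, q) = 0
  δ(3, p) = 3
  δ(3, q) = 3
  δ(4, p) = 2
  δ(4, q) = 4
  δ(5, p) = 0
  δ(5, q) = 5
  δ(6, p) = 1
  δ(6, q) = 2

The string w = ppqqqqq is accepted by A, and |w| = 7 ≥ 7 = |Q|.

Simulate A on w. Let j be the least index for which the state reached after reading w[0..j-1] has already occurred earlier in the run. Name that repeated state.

State sequence: 0 -p-> 2 -p-> 3 -q-> 3 -q-> 3 -q-> 3 -q-> 3 -q-> 3
First repeat at step 3: 3 was already visited.

The earliest repeat is at step j = 3: A is in 3, which it already visited at step i = 2.
Pumping length from the standard proof: p = 7 (the number of states). The repeated state found above gives |xy| = j ≤ 7 and |y| = j − i ≥ 1.

3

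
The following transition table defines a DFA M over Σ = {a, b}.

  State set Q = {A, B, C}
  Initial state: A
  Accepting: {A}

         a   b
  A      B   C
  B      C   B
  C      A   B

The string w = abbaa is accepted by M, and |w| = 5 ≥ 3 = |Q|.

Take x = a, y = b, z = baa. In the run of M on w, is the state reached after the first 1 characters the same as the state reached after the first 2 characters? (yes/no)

yes

Run of M on the first 2 characters of w = a b:
  step 0: A  (start)
  step 1: B  (read a: A→B)
  step 2: B  (read b: B→B)

After x (step 1): B. After xy (step 2): B.
They match, so y = b drives M around a cycle from B back to itself; pumping y any number of times keeps M in B before reading z, and xyⁱz ∈ L(M) for every i ≥ 0.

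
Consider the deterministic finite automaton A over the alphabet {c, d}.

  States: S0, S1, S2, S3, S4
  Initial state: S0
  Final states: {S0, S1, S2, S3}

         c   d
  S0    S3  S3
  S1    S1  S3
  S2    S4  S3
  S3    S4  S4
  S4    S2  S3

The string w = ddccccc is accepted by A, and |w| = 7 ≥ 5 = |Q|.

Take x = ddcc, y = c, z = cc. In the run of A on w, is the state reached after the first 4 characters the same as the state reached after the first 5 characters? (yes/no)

no

State sequence: S0 -d-> S3 -d-> S4 -c-> S2 -c-> S4 -c-> S2

After x (step 4): S4. After xy (step 5): S2.
They differ (S4 ≠ S2), so y is not a cycle from the state after x; this split is not the one the pumping-lemma construction produces, and pumping y need not keep the string in L(A).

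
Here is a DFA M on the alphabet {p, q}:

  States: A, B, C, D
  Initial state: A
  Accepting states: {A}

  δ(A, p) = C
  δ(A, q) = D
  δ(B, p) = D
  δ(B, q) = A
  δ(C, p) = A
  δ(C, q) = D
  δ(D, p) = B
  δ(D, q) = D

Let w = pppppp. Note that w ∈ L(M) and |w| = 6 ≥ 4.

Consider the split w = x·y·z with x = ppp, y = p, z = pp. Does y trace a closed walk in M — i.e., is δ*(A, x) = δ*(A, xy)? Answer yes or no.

Run of M on the first 4 characters of w = p p p p:
  step 0: A  (start)
  step 1: C  (read p: A→C)
  step 2: A  (read p: C→A)
  step 3: C  (read p: A→C)
  step 4: A  (read p: C→A)

After x (step 3): C. After xy (step 4): A.
They differ (C ≠ A), so y is not a cycle from the state after x; this split is not the one the pumping-lemma construction produces, and pumping y need not keep the string in L(M).

no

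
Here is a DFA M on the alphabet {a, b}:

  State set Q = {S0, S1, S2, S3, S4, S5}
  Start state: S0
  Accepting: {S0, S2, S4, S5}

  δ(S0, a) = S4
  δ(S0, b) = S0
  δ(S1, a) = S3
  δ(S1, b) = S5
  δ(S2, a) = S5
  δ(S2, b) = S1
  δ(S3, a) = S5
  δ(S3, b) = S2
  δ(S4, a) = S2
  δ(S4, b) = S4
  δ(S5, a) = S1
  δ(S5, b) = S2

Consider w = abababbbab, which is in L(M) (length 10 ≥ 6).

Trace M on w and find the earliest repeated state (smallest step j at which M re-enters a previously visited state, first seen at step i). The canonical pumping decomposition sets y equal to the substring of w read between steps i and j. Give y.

Run of M on w = a b a b a b b b a b:
  step 0: S0  (start)
  step 1: S4  (read a: S0→S4)
  step 2: S4  (read b: S4→S4)   ← first repeat (S4 seen earlier)
  step 3: S2  (read a: S4→S2)
  step 4: S1  (read b: S2→S1)
  step 5: S3  (read a: S1→S3)
  step 6: S2  (read b: S3→S2)
  step 7: S1  (read b: S2→S1)
  step 8: S5  (read b: S1→S5)
  step 9: S1  (read a: S5→S1)
  step 10: S5  (read b: S1→S5)

So i = 1, j = 2, giving x = w[0:1] = a, y = w[1:2] = b, z = w[2:10] = ababbbab.
Check: |xy| = 2 ≤ 6 and |y| = 1 ≥ 1. Reading y takes M from S4 back to S4, so every xyⁱz is accepted.

b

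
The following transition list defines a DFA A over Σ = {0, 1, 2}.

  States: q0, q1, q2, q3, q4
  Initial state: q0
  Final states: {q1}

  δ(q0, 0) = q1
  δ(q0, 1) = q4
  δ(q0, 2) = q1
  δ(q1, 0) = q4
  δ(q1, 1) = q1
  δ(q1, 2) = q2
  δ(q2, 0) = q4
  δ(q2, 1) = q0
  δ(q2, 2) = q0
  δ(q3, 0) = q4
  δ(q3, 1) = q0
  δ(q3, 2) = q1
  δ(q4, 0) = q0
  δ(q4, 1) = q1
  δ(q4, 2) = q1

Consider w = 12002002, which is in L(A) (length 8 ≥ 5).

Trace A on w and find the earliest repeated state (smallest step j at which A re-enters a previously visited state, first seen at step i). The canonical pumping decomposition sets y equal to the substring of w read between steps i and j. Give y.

20

State sequence: q0 -1-> q4 -2-> q1 -0-> q4 -0-> q0 -2-> q1 -0-> q4 -0-> q0 -2-> q1
First repeat at step 3: q4 was already visited.

So i = 1, j = 3, giving x = w[0:1] = 1, y = w[1:3] = 20, z = w[3:8] = 02002.
Check: |xy| = 3 ≤ 5 and |y| = 2 ≥ 1. Reading y takes A from q4 back to q4, so every xyⁱz is accepted.
The DFA has 5 states, so the proof of the pumping lemma guarantees a repeated state among the first 5+1 visited; the segment between the two visits is the pumpable y.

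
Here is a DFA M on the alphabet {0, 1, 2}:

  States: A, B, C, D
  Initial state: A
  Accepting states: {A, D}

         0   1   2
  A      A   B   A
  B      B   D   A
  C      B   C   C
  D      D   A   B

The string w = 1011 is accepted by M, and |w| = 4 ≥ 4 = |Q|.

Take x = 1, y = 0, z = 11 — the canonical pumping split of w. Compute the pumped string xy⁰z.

xy⁰z = xz = 1·11 = 111.
Reading y = 0 takes M from B back to B, so after x the machine is still in B, and z then leads to the accepting state A. Hence 111 ∈ L(M).

111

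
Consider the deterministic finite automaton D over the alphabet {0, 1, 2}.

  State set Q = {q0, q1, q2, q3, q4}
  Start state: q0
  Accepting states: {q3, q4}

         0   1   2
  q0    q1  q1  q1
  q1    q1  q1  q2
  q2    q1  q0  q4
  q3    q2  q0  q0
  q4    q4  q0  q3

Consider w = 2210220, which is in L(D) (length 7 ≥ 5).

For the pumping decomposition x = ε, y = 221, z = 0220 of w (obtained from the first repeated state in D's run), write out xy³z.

2212212210220

xy^3z = ε·221·221·221·0220 = 2212212210220.
Reading y = 221 takes D from q0 back to q0, so after x·y·y·y the machine is still in q0, and z then leads to the accepting state q4. Hence 2212212210220 ∈ L(D).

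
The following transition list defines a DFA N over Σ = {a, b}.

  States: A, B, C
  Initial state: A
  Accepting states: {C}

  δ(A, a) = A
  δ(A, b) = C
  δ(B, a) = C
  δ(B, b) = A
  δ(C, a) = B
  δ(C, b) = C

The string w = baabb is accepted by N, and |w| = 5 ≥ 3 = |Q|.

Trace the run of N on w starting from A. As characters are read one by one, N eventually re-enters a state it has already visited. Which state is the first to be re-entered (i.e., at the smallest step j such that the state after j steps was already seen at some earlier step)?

C

Run of N on w = b a a b b:
  step 0: A  (start)
  step 1: C  (read b: A→C)
  step 2: B  (read a: C→B)
  step 3: C  (read a: B→C)   ← first repeat (C seen earlier)
  step 4: C  (read b: C→C)
  step 5: C  (read b: C→C)

The earliest repeat is at step j = 3: N is in C, which it already visited at step i = 1.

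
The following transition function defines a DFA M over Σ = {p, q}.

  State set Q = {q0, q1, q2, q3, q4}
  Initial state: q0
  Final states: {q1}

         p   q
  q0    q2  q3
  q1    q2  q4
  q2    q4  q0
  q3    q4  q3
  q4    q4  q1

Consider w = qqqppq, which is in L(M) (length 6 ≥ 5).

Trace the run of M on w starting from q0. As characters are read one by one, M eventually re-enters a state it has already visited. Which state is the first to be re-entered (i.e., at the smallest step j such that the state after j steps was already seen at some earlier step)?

Run of M on w = q q q p p q:
  step 0: q0  (start)
  step 1: q3  (read q: q0→q3)
  step 2: q3  (read q: q3→q3)   ← first repeat (q3 seen earlier)
  step 3: q3  (read q: q3→q3)
  step 4: q4  (read p: q3→q4)
  step 5: q4  (read p: q4→q4)
  step 6: q1  (read q: q4→q1)

The earliest repeat is at step j = 2: M is in q3, which it already visited at step i = 1.
With |Q| = 5, pigeonhole forces a state repeat no later than step 5; the substring read between the first and second visits to that state can be pumped.

q3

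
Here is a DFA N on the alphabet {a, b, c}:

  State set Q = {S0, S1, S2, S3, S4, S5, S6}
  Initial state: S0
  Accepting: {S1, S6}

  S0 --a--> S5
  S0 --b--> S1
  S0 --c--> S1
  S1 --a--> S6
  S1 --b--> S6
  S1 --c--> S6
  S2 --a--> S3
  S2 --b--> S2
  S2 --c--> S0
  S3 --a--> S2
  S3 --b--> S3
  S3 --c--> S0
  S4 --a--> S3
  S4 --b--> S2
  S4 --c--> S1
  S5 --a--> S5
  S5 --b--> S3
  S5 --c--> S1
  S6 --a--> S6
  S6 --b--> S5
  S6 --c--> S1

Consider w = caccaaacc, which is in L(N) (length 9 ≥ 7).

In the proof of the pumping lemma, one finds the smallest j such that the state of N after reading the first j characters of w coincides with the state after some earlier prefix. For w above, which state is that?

Run of N on w = c a c c a a a c c:
  step 0: S0  (start)
  step 1: S1  (read c: S0→S1)
  step 2: S6  (read a: S1→S6)
  step 3: S1  (read c: S6→S1)   ← first repeat (S1 seen earlier)
  step 4: S6  (read c: S1→S6)
  step 5: S6  (read a: S6→S6)
  step 6: S6  (read a: S6→S6)
  step 7: S6  (read a: S6→S6)
  step 8: S1  (read c: S6→S1)
  step 9: S6  (read c: S1→S6)

The earliest repeat is at step j = 3: N is in S1, which it already visited at step i = 1.
The DFA has 7 states, so the proof of the pumping lemma guarantees a repeated state among the first 7+1 visited; the segment between the two visits is the pumpable y.

S1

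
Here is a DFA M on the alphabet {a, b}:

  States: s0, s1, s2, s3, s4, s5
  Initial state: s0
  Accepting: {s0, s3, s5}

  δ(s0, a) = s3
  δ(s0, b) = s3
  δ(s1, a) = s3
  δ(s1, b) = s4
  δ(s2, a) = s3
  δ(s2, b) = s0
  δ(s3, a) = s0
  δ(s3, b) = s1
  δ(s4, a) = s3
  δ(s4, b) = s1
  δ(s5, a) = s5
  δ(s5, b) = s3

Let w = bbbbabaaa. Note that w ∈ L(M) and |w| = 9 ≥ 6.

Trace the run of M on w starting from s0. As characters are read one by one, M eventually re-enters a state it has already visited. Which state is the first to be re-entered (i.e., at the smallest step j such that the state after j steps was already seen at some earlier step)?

State sequence: s0 -b-> s3 -b-> s1 -b-> s4 -b-> s1 -a-> s3 -b-> s1 -a-> s3 -a-> s0 -a-> s3
First repeat at step 4: s1 was already visited.

The earliest repeat is at step j = 4: M is in s1, which it already visited at step i = 2.
The DFA has 6 states, so the proof of the pumping lemma guarantees a repeated state among the first 6+1 visited; the segment between the two visits is the pumpable y.

s1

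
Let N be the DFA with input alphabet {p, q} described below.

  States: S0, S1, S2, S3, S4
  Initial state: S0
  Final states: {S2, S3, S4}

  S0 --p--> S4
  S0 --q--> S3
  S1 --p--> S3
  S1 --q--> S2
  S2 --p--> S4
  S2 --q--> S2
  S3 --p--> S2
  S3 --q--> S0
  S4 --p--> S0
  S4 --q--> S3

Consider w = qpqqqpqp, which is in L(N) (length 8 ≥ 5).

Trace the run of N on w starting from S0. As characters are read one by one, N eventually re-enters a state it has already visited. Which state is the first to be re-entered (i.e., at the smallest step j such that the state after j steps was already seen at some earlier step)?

S2

Run of N on w = q p q q q p q p:
  step 0: S0  (start)
  step 1: S3  (read q: S0→S3)
  step 2: S2  (read p: S3→S2)
  step 3: S2  (read q: S2→S2)   ← first repeat (S2 seen earlier)
  step 4: S2  (read q: S2→S2)
  step 5: S2  (read q: S2→S2)
  step 6: S4  (read p: S2→S4)
  step 7: S3  (read q: S4→S3)
  step 8: S2  (read p: S3→S2)

The earliest repeat is at step j = 3: N is in S2, which it already visited at step i = 2.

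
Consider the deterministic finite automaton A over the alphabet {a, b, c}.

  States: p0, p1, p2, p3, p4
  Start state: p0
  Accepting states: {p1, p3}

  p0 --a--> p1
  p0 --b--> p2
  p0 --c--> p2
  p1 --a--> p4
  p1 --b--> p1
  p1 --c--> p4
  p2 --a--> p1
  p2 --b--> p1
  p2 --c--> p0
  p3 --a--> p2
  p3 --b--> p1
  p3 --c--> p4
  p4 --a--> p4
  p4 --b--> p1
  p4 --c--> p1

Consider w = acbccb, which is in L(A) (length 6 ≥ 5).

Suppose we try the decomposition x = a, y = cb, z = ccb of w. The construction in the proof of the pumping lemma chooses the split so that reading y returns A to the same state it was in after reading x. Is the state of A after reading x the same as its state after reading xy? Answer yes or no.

State sequence: p0 -a-> p1 -c-> p4 -b-> p1

After x (step 1): p1. After xy (step 3): p1.
They match, so y = cb drives A around a cycle from p1 back to itself; pumping y any number of times keeps A in p1 before reading z, and xyⁱz ∈ L(A) for every i ≥ 0.

yes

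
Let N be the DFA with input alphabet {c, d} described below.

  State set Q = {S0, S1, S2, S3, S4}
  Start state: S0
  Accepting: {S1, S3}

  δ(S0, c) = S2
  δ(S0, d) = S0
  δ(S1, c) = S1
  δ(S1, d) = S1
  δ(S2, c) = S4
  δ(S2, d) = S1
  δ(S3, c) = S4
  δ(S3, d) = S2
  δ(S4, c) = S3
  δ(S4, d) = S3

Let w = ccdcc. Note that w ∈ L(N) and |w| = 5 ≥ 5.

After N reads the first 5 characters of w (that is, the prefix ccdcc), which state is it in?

State sequence: S0 -c-> S2 -c-> S4 -d-> S3 -c-> S4 -c-> S3

After reading 5 characters, N is in state S3.

S3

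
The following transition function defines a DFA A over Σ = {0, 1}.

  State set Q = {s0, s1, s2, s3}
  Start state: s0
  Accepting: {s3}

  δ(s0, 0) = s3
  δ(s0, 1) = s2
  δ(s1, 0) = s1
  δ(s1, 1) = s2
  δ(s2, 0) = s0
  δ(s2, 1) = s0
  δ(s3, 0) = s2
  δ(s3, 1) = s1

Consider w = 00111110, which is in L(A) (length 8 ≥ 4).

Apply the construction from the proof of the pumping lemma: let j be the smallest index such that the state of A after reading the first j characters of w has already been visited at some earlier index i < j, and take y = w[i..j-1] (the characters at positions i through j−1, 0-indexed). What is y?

Run of A on w = 0 0 1 1 1 1 1 0:
  step 0: s0  (start)
  step 1: s3  (read 0: s0→s3)
  step 2: s2  (read 0: s3→s2)
  step 3: s0  (read 1: s2→s0)   ← first repeat (s0 seen earlier)
  step 4: s2  (read 1: s0→s2)
  step 5: s0  (read 1: s2→s0)
  step 6: s2  (read 1: s0→s2)
  step 7: s0  (read 1: s2→s0)
  step 8: s3  (read 0: s0→s3)

So i = 0, j = 3, giving x = w[0:0] = ε, y = w[0:3] = 001, z = w[3:8] = 11110.
Check: |xy| = 3 ≤ 4 and |y| = 3 ≥ 1. Reading y takes A from s0 back to s0, so every xyⁱz is accepted.

001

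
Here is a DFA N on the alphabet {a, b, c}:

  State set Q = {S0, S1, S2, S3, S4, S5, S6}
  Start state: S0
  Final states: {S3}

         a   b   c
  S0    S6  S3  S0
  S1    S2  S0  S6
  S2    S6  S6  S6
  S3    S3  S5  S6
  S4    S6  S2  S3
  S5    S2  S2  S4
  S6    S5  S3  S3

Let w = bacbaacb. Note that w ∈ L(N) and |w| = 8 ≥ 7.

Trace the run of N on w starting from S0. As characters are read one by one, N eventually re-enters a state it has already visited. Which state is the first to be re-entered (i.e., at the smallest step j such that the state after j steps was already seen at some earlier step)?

S3

Run of N on w = b a c b a a c b:
  step 0: S0  (start)
  step 1: S3  (read b: S0→S3)
  step 2: S3  (read a: S3→S3)   ← first repeat (S3 seen earlier)
  step 3: S6  (read c: S3→S6)
  step 4: S3  (read b: S6→S3)
  step 5: S3  (read a: S3→S3)
  step 6: S3  (read a: S3→S3)
  step 7: S6  (read c: S3→S6)
  step 8: S3  (read b: S6→S3)

The earliest repeat is at step j = 2: N is in S3, which it already visited at step i = 1.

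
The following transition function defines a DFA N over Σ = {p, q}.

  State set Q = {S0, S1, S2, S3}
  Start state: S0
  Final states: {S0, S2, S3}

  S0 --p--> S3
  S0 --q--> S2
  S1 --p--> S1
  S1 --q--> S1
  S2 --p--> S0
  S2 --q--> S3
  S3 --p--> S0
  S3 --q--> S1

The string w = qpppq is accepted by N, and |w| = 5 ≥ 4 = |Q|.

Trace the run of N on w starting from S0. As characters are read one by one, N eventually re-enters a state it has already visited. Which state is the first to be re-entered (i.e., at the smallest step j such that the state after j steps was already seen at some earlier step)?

S0

State sequence: S0 -q-> S2 -p-> S0 -p-> S3 -p-> S0 -q-> S2
First repeat at step 2: S0 was already visited.

The earliest repeat is at step j = 2: N is in S0, which it already visited at step i = 0.
With |Q| = 4, pigeonhole forces a state repeat no later than step 4; the substring read between the first and second visits to that state can be pumped.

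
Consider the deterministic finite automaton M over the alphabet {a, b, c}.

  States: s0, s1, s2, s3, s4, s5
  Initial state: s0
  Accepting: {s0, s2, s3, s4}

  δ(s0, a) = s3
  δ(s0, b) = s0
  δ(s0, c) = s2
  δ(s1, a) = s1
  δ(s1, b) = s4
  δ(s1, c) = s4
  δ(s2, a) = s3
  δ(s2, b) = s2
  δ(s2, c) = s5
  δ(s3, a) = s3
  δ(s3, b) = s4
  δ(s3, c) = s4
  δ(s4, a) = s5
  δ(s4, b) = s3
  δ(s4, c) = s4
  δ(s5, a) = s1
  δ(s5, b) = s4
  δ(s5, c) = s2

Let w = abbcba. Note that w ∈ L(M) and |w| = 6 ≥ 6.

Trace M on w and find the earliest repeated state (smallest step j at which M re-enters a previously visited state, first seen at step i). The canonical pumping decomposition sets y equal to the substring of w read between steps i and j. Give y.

Run of M on w = a b b c b a:
  step 0: s0  (start)
  step 1: s3  (read a: s0→s3)
  step 2: s4  (read b: s3→s4)
  step 3: s3  (read b: s4→s3)   ← first repeat (s3 seen earlier)
  step 4: s4  (read c: s3→s4)
  step 5: s3  (read b: s4→s3)
  step 6: s3  (read a: s3→s3)

So i = 1, j = 3, giving x = w[0:1] = a, y = w[1:3] = bb, z = w[3:6] = cba.
Check: |xy| = 3 ≤ 6 and |y| = 2 ≥ 1. Reading y takes M from s3 back to s3, so every xyⁱz is accepted.
Pumping length from the standard proof: p = 6 (the number of states). The repeated state found above gives |xy| = j ≤ 6 and |y| = j − i ≥ 1.

bb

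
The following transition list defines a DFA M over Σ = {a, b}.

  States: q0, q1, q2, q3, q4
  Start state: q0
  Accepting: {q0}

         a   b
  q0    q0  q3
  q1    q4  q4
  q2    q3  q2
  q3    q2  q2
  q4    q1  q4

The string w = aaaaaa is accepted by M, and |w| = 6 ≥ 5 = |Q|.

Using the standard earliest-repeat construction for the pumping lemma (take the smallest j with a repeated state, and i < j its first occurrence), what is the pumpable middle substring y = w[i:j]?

a

Run of M on w = a a a a a a:
  step 0: q0  (start)
  step 1: q0  (read a: q0→q0)   ← first repeat (q0 seen earlier)
  step 2: q0  (read a: q0→q0)
  step 3: q0  (read a: q0→q0)
  step 4: q0  (read a: q0→q0)
  step 5: q0  (read a: q0→q0)
  step 6: q0  (read a: q0→q0)

So i = 0, j = 1, giving x = w[0:0] = ε, y = w[0:1] = a, z = w[1:6] = aaaaa.
Check: |xy| = 1 ≤ 5 and |y| = 1 ≥ 1. Reading y takes M from q0 back to q0, so every xyⁱz is accepted.
With |Q| = 5, pigeonhole forces a state repeat no later than step 5; the substring read between the first and second visits to that state can be pumped.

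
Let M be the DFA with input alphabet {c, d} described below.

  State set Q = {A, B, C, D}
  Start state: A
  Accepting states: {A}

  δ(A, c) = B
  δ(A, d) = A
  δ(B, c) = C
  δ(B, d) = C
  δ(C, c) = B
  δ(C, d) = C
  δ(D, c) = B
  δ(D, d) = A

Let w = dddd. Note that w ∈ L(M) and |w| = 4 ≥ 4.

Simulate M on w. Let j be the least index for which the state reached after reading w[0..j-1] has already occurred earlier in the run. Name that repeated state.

State sequence: A -d-> A -d-> A -d-> A -d-> A
First repeat at step 1: A was already visited.

The earliest repeat is at step j = 1: M is in A, which it already visited at step i = 0.
The DFA has 4 states, so the proof of the pumping lemma guarantees a repeated state among the first 4+1 visited; the segment between the two visits is the pumpable y.

A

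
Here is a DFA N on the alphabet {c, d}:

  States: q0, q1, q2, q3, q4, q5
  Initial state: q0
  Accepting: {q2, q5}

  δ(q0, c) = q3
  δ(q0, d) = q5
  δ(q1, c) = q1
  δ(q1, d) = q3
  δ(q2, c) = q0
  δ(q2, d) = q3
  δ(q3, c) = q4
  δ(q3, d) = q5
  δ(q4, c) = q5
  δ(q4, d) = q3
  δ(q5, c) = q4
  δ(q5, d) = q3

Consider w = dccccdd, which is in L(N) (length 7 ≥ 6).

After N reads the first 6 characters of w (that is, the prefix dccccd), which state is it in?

State sequence: q0 -d-> q5 -c-> q4 -c-> q5 -c-> q4 -c-> q5 -d-> q3

After reading 6 characters, N is in state q3.

q3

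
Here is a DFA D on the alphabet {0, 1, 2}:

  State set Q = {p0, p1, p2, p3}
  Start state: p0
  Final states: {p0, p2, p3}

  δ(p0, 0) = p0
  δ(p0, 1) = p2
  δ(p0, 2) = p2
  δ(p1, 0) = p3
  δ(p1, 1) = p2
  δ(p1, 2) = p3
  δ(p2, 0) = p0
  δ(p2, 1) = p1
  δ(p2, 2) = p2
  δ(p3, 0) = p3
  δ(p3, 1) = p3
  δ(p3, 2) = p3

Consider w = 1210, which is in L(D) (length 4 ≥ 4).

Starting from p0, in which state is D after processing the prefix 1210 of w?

State sequence: p0 -1-> p2 -2-> p2 -1-> p1 -0-> p3

After reading 4 characters, D is in state p3.
(This kind of state-tracing is the core of the pumping-lemma construction: with 4 states, pigeonhole forces a repeat within the first 4 steps.)

p3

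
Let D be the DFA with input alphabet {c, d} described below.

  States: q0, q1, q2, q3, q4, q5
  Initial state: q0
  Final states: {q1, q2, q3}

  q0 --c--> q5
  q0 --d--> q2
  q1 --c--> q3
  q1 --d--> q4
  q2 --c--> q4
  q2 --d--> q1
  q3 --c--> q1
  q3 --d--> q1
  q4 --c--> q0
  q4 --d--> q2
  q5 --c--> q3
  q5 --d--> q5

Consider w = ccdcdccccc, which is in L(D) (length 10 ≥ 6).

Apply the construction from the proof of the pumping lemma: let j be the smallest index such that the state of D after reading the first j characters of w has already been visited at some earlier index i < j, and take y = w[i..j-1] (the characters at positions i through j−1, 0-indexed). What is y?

dc

State sequence: q0 -c-> q5 -c-> q3 -d-> q1 -c-> q3 -d-> q1 -c-> q3 -c-> q1 -c-> q3 -c-> q1 -c-> q3
First repeat at step 4: q3 was already visited.

So i = 2, j = 4, giving x = w[0:2] = cc, y = w[2:4] = dc, z = w[4:10] = dccccc.
Check: |xy| = 4 ≤ 6 and |y| = 2 ≥ 1. Reading y takes D from q3 back to q3, so every xyⁱz is accepted.
Since D has 6 states, any run of length ≥ 6 visits 6+1 states, so by pigeonhole some state repeats within the first 6 steps — that repeat gives the pumpable loop.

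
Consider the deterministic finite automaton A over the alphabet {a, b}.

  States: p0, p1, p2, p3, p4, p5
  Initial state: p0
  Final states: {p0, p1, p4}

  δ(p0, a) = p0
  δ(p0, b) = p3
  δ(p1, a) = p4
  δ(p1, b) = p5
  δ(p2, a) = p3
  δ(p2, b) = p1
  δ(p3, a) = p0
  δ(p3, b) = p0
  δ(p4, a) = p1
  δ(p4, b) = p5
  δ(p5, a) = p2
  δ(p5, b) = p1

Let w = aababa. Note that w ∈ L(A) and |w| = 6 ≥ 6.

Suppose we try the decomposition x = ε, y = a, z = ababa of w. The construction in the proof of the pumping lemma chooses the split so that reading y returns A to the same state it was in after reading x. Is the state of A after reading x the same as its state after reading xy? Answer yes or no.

Run of A on the first 1 characters of w = a:
  step 0: p0  (start)
  step 1: p0  (read a: p0→p0)

After x (step 0): p0. After xy (step 1): p0.
They match, so y = a drives A around a cycle from p0 back to itself; pumping y any number of times keeps A in p0 before reading z, and xyⁱz ∈ L(A) for every i ≥ 0.

yes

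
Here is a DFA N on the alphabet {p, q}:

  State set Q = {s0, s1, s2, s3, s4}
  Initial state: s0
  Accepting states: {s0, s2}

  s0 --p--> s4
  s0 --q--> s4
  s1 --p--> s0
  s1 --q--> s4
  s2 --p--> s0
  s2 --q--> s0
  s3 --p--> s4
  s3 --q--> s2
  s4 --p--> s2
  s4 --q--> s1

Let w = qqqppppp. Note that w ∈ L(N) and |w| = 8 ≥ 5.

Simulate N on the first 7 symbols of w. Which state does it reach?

s2

Run of N on the first 7 characters of w = q q q p p p p:
  step 0: s0  (start)
  step 1: s4  (read q: s0→s4)
  step 2: s1  (read q: s4→s1)
  step 3: s4  (read q: s1→s4)
  step 4: s2  (read p: s4→s2)
  step 5: s0  (read p: s2→s0)
  step 6: s4  (read p: s0→s4)
  step 7: s2  (read p: s4→s2)

After reading 7 characters, N is in state s2.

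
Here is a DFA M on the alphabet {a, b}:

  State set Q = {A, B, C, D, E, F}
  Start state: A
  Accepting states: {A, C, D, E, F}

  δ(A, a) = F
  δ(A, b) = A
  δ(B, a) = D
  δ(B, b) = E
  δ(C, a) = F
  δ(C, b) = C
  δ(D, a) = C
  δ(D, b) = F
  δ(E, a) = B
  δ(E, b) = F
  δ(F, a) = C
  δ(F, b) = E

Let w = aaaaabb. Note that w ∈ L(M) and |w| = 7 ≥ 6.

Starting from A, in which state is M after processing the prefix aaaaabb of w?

Run of M on the first 7 characters of w = a a a a a b b:
  step 0: A  (start)
  step 1: F  (read a: A→F)
  step 2: C  (read a: F→C)
  step 3: F  (read a: C→F)
  step 4: C  (read a: F→C)
  step 5: F  (read a: C→F)
  step 6: E  (read b: F→E)
  step 7: F  (read b: E→F)

After reading 7 characters, M is in state F.

F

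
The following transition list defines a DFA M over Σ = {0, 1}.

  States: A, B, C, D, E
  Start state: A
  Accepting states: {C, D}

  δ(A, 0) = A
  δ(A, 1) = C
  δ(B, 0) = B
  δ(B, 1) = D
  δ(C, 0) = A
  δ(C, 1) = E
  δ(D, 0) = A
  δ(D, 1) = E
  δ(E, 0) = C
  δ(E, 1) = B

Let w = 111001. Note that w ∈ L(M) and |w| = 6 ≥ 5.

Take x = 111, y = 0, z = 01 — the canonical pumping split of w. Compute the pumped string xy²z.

1110001

xy^2z = 111·0·0·01 = 1110001.
Reading y = 0 takes M from B back to B, so after x·y·y the machine is still in B, and z then leads to the accepting state D. Hence 1110001 ∈ L(M).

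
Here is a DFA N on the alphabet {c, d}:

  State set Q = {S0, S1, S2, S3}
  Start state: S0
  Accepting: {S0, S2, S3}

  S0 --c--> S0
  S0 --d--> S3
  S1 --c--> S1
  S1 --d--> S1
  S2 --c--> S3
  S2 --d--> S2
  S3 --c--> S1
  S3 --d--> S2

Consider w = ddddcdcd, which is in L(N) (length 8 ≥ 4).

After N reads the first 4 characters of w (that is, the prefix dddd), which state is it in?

S2

State sequence: S0 -d-> S3 -d-> S2 -d-> S2 -d-> S2

After reading 4 characters, N is in state S2.
(This kind of state-tracing is the core of the pumping-lemma construction: with 4 states, pigeonhole forces a repeat within the first 4 steps.)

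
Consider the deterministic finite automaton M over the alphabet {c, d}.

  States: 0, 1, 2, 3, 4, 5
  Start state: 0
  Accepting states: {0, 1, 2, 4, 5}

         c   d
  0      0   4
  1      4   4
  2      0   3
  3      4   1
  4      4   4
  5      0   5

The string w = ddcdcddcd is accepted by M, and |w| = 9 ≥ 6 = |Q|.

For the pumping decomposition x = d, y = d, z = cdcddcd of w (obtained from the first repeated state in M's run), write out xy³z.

ddddcdcddcd

xy^3z = d·d·d·d·cdcddcd = ddddcdcddcd.
Reading y = d takes M from 4 back to 4, so after x·y·y·y the machine is still in 4, and z then leads to the accepting state 4. Hence ddddcdcddcd ∈ L(M).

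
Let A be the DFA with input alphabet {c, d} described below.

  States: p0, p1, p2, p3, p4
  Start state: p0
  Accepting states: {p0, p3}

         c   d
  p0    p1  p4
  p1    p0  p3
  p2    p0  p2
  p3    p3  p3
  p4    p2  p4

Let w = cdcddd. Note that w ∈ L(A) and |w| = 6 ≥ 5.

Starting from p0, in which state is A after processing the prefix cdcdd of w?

p3

State sequence: p0 -c-> p1 -d-> p3 -c-> p3 -d-> p3 -d-> p3

After reading 5 characters, A is in state p3.
(This kind of state-tracing is the core of the pumping-lemma construction: with 5 states, pigeonhole forces a repeat within the first 5 steps.)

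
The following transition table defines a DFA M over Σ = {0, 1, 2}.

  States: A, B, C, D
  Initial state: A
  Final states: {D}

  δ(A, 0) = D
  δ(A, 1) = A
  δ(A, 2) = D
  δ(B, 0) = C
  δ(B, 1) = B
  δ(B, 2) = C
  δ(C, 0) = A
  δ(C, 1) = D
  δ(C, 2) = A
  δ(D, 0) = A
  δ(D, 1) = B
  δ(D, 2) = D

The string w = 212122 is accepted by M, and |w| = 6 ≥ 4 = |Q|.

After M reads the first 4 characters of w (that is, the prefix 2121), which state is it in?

D

Run of M on the first 4 characters of w = 2 1 2 1:
  step 0: A  (start)
  step 1: D  (read 2: A→D)
  step 2: B  (read 1: D→B)
  step 3: C  (read 2: B→C)
  step 4: D  (read 1: C→D)

After reading 4 characters, M is in state D.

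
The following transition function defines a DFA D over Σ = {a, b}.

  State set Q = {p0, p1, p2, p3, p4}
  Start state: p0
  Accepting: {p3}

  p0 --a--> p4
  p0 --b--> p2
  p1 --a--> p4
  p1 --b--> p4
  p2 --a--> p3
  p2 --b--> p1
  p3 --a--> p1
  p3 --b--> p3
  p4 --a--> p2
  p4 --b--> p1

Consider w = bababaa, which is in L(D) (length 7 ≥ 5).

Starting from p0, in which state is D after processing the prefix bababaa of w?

Run of D on the first 7 characters of w = b a b a b a a:
  step 0: p0  (start)
  step 1: p2  (read b: p0→p2)
  step 2: p3  (read a: p2→p3)
  step 3: p3  (read b: p3→p3)
  step 4: p1  (read a: p3→p1)
  step 5: p4  (read b: p1→p4)
  step 6: p2  (read a: p4→p2)
  step 7: p3  (read a: p2→p3)

After reading 7 characters, D is in state p3.
(This kind of state-tracing is the core of the pumping-lemma construction: with 5 states, pigeonhole forces a repeat within the first 5 steps.)

p3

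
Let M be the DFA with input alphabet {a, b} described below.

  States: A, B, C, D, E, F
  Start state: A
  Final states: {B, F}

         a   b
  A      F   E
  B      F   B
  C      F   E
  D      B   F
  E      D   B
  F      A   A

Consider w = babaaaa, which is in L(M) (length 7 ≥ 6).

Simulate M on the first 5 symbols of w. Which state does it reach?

Run of M on the first 5 characters of w = b a b a a:
  step 0: A  (start)
  step 1: E  (read b: A→E)
  step 2: D  (read a: E→D)
  step 3: F  (read b: D→F)
  step 4: A  (read a: F→A)
  step 5: F  (read a: A→F)

After reading 5 characters, M is in state F.

F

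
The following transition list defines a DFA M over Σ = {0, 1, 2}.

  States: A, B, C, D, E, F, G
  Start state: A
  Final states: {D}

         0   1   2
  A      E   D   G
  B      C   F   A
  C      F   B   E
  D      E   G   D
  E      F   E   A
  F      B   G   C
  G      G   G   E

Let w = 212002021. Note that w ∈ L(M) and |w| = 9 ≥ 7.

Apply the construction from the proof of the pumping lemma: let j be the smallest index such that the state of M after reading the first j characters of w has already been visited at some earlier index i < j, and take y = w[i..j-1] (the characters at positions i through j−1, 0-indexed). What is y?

1

State sequence: A -2-> G -1-> G -2-> E -0-> F -0-> B -2-> A -0-> E -2-> A -1-> D
First repeat at step 2: G was already visited.

So i = 1, j = 2, giving x = w[0:1] = 2, y = w[1:2] = 1, z = w[2:9] = 2002021.
Check: |xy| = 2 ≤ 7 and |y| = 1 ≥ 1. Reading y takes M from G back to G, so every xyⁱz is accepted.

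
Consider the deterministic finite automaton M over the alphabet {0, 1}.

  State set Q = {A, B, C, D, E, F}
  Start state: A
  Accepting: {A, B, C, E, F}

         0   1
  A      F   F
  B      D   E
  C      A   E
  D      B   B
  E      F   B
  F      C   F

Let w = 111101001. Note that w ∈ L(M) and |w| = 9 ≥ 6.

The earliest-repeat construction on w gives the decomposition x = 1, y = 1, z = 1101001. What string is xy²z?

xy^2z = 1·1·1·1101001 = 1111101001.
Reading y = 1 takes M from F back to F, so after x·y·y the machine is still in F, and z then leads to the accepting state E. Hence 1111101001 ∈ L(M).

1111101001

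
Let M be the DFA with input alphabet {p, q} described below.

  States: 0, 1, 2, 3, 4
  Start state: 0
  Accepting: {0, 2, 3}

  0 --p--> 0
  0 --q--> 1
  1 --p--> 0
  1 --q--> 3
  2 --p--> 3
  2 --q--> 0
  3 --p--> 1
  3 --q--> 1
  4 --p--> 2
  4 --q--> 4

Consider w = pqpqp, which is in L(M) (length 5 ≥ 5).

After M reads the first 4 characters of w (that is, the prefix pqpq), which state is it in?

1

Run of M on the first 4 characters of w = p q p q:
  step 0: 0  (start)
  step 1: 0  (read p: 0→0)
  step 2: 1  (read q: 0→1)
  step 3: 0  (read p: 1→0)
  step 4: 1  (read q: 0→1)

After reading 4 characters, M is in state 1.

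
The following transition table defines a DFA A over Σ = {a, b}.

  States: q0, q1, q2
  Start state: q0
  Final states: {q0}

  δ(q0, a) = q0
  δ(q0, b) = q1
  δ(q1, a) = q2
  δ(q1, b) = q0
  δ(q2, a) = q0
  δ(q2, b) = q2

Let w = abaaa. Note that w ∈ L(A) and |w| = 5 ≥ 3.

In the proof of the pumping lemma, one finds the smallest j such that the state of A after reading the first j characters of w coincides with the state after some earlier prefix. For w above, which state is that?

Run of A on w = a b a a a:
  step 0: q0  (start)
  step 1: q0  (read a: q0→q0)   ← first repeat (q0 seen earlier)
  step 2: q1  (read b: q0→q1)
  step 3: q2  (read a: q1→q2)
  step 4: q0  (read a: q2→q0)
  step 5: q0  (read a: q0→q0)

The earliest repeat is at step j = 1: A is in q0, which it already visited at step i = 0.

q0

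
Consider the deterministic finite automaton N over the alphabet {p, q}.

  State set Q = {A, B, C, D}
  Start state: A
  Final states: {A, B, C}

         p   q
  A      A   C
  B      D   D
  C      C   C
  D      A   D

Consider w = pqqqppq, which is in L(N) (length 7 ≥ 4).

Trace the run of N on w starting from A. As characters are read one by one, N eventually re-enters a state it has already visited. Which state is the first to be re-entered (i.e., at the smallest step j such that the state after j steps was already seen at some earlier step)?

A

Run of N on w = p q q q p p q:
  step 0: A  (start)
  step 1: A  (read p: A→A)   ← first repeat (A seen earlier)
  step 2: C  (read q: A→C)
  step 3: C  (read q: C→C)
  step 4: C  (read q: C→C)
  step 5: C  (read p: C→C)
  step 6: C  (read p: C→C)
  step 7: C  (read q: C→C)

The earliest repeat is at step j = 1: N is in A, which it already visited at step i = 0.
Pumping length from the standard proof: p = 4 (the number of states). The repeated state found above gives |xy| = j ≤ 4 and |y| = j − i ≥ 1.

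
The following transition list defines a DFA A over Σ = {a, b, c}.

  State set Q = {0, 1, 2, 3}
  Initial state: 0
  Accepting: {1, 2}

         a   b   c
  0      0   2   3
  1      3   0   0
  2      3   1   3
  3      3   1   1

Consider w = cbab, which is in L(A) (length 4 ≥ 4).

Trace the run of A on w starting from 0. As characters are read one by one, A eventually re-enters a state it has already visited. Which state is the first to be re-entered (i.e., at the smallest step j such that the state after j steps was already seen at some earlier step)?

State sequence: 0 -c-> 3 -b-> 1 -a-> 3 -b-> 1
First repeat at step 3: 3 was already visited.

The earliest repeat is at step j = 3: A is in 3, which it already visited at step i = 1.
With |Q| = 4, pigeonhole forces a state repeat no later than step 4; the substring read between the first and second visits to that state can be pumped.

3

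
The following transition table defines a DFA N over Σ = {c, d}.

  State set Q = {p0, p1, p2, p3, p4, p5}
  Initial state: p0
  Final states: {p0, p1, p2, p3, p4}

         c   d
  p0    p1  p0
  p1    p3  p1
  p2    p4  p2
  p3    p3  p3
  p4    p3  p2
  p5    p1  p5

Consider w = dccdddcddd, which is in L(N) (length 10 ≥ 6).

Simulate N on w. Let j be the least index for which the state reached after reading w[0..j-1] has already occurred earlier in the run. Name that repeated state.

Run of N on w = d c c d d d c d d d:
  step 0: p0  (start)
  step 1: p0  (read d: p0→p0)   ← first repeat (p0 seen earlier)
  step 2: p1  (read c: p0→p1)
  step 3: p3  (read c: p1→p3)
  step 4: p3  (read d: p3→p3)
  step 5: p3  (read d: p3→p3)
  step 6: p3  (read d: p3→p3)
  step 7: p3  (read c: p3→p3)
  step 8: p3  (read d: p3→p3)
  step 9: p3  (read d: p3→p3)
  step 10: p3  (read d: p3→p3)

The earliest repeat is at step j = 1: N is in p0, which it already visited at step i = 0.
Since N has 6 states, any run of length ≥ 6 visits 6+1 states, so by pigeonhole some state repeats within the first 6 steps — that repeat gives the pumpable loop.

p0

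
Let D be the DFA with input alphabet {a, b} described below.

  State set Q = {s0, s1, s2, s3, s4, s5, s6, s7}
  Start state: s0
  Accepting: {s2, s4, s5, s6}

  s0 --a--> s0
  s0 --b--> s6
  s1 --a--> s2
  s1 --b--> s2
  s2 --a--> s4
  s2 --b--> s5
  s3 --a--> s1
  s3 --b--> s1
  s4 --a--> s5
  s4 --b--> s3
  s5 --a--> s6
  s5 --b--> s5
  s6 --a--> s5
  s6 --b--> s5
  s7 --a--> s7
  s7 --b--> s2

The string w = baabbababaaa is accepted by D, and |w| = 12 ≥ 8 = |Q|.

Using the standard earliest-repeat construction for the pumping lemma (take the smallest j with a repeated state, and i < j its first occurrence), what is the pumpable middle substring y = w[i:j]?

Run of D on w = b a a b b a b a b a a a:
  step 0: s0  (start)
  step 1: s6  (read b: s0→s6)
  step 2: s5  (read a: s6→s5)
  step 3: s6  (read a: s5→s6)   ← first repeat (s6 seen earlier)
  step 4: s5  (read b: s6→s5)
  step 5: s5  (read b: s5→s5)
  step 6: s6  (read a: s5→s6)
  step 7: s5  (read b: s6→s5)
  step 8: s6  (read a: s5→s6)
  step 9: s5  (read b: s6→s5)
  step 10: s6  (read a: s5→s6)
  step 11: s5  (read a: s6→s5)
  step 12: s6  (read a: s5→s6)

So i = 1, j = 3, giving x = w[0:1] = b, y = w[1:3] = aa, z = w[3:12] = bbababaaa.
Check: |xy| = 3 ≤ 8 and |y| = 2 ≥ 1. Reading y takes D from s6 back to s6, so every xyⁱz is accepted.

aa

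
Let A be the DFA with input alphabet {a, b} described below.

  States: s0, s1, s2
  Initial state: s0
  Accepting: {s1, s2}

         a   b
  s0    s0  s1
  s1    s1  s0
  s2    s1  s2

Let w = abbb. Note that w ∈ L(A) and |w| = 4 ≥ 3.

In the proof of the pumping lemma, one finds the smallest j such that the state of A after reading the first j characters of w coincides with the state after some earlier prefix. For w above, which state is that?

s0

State sequence: s0 -a-> s0 -b-> s1 -b-> s0 -b-> s1
First repeat at step 1: s0 was already visited.

The earliest repeat is at step j = 1: A is in s0, which it already visited at step i = 0.
With |Q| = 3, pigeonhole forces a state repeat no later than step 3; the substring read between the first and second visits to that state can be pumped.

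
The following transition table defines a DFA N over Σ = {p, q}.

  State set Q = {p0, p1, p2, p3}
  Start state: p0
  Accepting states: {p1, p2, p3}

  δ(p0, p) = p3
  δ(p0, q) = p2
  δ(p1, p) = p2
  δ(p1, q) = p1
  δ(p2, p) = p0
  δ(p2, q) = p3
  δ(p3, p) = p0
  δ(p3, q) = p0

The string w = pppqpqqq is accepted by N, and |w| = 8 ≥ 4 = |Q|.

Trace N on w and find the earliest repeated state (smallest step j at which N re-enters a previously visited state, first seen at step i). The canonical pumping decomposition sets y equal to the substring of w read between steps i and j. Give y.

pp

Run of N on w = p p p q p q q q:
  step 0: p0  (start)
  step 1: p3  (read p: p0→p3)
  step 2: p0  (read p: p3→p0)   ← first repeat (p0 seen earlier)
  step 3: p3  (read p: p0→p3)
  step 4: p0  (read q: p3→p0)
  step 5: p3  (read p: p0→p3)
  step 6: p0  (read q: p3→p0)
  step 7: p2  (read q: p0→p2)
  step 8: p3  (read q: p2→p3)

So i = 0, j = 2, giving x = w[0:0] = ε, y = w[0:2] = pp, z = w[2:8] = pqpqqq.
Check: |xy| = 2 ≤ 4 and |y| = 2 ≥ 1. Reading y takes N from p0 back to p0, so every xyⁱz is accepted.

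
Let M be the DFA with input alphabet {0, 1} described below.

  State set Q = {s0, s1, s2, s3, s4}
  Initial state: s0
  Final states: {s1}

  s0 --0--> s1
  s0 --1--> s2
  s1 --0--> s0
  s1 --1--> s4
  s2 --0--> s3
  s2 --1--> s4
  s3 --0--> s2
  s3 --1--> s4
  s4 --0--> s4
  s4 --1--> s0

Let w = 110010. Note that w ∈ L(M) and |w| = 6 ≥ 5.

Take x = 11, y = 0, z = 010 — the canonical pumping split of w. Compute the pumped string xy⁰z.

11010

xy⁰z = xz = 11·010 = 11010.
Reading y = 0 takes M from s4 back to s4, so after x the machine is still in s4, and z then leads to the accepting state s1. Hence 11010 ∈ L(M).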